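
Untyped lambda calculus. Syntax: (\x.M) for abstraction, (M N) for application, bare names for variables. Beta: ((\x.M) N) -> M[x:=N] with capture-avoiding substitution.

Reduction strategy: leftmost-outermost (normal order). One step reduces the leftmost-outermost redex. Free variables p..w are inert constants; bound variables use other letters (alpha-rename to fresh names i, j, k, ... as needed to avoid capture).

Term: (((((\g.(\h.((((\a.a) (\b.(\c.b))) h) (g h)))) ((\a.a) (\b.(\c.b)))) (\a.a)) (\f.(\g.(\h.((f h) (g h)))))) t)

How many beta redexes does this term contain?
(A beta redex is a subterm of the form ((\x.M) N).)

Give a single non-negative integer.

Answer: 3

Derivation:
Term: (((((\g.(\h.((((\a.a) (\b.(\c.b))) h) (g h)))) ((\a.a) (\b.(\c.b)))) (\a.a)) (\f.(\g.(\h.((f h) (g h)))))) t)
  Redex: ((\g.(\h.((((\a.a) (\b.(\c.b))) h) (g h)))) ((\a.a) (\b.(\c.b))))
  Redex: ((\a.a) (\b.(\c.b)))
  Redex: ((\a.a) (\b.(\c.b)))
Total redexes: 3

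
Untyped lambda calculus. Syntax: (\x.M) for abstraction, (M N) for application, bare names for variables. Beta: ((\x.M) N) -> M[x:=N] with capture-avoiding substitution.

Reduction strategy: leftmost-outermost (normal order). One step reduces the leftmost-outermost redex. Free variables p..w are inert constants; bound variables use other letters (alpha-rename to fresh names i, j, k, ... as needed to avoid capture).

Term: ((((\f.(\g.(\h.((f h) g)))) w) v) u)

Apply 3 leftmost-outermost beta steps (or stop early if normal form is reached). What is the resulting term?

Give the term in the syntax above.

Step 0: ((((\f.(\g.(\h.((f h) g)))) w) v) u)
Step 1: (((\g.(\h.((w h) g))) v) u)
Step 2: ((\h.((w h) v)) u)
Step 3: ((w u) v)

Answer: ((w u) v)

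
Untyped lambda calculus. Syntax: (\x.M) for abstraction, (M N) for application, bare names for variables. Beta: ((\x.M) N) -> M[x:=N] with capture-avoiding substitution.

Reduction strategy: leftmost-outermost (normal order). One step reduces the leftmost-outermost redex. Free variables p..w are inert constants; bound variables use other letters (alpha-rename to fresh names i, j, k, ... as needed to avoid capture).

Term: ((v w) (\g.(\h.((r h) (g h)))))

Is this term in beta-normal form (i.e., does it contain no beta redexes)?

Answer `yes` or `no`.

Term: ((v w) (\g.(\h.((r h) (g h)))))
No beta redexes found.

Answer: yes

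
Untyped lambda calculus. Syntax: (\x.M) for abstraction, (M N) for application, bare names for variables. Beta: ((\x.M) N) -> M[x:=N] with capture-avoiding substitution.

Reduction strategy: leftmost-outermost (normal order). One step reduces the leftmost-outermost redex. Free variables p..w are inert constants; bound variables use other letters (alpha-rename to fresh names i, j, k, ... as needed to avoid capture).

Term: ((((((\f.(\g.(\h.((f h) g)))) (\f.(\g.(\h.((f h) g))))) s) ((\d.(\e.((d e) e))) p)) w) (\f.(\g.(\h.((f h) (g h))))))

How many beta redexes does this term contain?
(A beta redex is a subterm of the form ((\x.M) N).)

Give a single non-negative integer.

Answer: 2

Derivation:
Term: ((((((\f.(\g.(\h.((f h) g)))) (\f.(\g.(\h.((f h) g))))) s) ((\d.(\e.((d e) e))) p)) w) (\f.(\g.(\h.((f h) (g h))))))
  Redex: ((\f.(\g.(\h.((f h) g)))) (\f.(\g.(\h.((f h) g)))))
  Redex: ((\d.(\e.((d e) e))) p)
Total redexes: 2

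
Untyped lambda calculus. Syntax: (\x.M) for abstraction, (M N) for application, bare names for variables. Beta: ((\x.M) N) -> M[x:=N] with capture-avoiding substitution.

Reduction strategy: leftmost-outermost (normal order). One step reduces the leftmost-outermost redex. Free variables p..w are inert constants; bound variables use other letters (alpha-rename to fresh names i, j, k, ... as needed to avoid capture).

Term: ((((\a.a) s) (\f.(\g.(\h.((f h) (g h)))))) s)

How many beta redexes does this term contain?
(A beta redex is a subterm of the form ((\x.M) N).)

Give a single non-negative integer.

Term: ((((\a.a) s) (\f.(\g.(\h.((f h) (g h)))))) s)
  Redex: ((\a.a) s)
Total redexes: 1

Answer: 1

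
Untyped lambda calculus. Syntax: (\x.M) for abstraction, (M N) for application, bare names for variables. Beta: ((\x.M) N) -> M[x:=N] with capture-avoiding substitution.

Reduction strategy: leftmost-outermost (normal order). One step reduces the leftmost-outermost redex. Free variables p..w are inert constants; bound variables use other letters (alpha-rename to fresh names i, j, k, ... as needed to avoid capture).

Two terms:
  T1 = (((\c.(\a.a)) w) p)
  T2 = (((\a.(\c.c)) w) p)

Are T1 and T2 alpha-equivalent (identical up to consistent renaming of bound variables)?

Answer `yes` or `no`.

Answer: yes

Derivation:
Term 1: (((\c.(\a.a)) w) p)
Term 2: (((\a.(\c.c)) w) p)
Alpha-equivalence: compare structure up to binder renaming.
Result: True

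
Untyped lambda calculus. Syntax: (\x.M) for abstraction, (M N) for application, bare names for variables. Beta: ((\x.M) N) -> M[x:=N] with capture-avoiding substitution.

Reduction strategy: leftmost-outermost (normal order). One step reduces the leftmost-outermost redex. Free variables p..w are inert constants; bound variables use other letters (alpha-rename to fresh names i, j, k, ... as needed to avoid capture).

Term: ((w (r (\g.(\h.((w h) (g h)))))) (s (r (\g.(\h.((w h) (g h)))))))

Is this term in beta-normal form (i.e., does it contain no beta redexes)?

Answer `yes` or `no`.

Answer: yes

Derivation:
Term: ((w (r (\g.(\h.((w h) (g h)))))) (s (r (\g.(\h.((w h) (g h)))))))
No beta redexes found.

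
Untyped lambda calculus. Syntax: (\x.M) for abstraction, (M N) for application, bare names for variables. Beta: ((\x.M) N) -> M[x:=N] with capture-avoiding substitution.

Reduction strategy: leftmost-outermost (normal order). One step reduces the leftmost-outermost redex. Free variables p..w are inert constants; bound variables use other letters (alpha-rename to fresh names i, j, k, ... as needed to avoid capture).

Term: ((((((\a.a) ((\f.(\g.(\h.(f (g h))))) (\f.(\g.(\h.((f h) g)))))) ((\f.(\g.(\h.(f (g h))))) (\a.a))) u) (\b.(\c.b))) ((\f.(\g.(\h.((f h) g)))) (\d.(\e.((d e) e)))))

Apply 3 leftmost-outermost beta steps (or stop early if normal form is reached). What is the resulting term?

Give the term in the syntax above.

Answer: ((((\h.((\f.(\g.(\h.((f h) g)))) (((\f.(\g.(\h.(f (g h))))) (\a.a)) h))) u) (\b.(\c.b))) ((\f.(\g.(\h.((f h) g)))) (\d.(\e.((d e) e)))))

Derivation:
Step 0: ((((((\a.a) ((\f.(\g.(\h.(f (g h))))) (\f.(\g.(\h.((f h) g)))))) ((\f.(\g.(\h.(f (g h))))) (\a.a))) u) (\b.(\c.b))) ((\f.(\g.(\h.((f h) g)))) (\d.(\e.((d e) e)))))
Step 1: ((((((\f.(\g.(\h.(f (g h))))) (\f.(\g.(\h.((f h) g))))) ((\f.(\g.(\h.(f (g h))))) (\a.a))) u) (\b.(\c.b))) ((\f.(\g.(\h.((f h) g)))) (\d.(\e.((d e) e)))))
Step 2: (((((\g.(\h.((\f.(\g.(\h.((f h) g)))) (g h)))) ((\f.(\g.(\h.(f (g h))))) (\a.a))) u) (\b.(\c.b))) ((\f.(\g.(\h.((f h) g)))) (\d.(\e.((d e) e)))))
Step 3: ((((\h.((\f.(\g.(\h.((f h) g)))) (((\f.(\g.(\h.(f (g h))))) (\a.a)) h))) u) (\b.(\c.b))) ((\f.(\g.(\h.((f h) g)))) (\d.(\e.((d e) e)))))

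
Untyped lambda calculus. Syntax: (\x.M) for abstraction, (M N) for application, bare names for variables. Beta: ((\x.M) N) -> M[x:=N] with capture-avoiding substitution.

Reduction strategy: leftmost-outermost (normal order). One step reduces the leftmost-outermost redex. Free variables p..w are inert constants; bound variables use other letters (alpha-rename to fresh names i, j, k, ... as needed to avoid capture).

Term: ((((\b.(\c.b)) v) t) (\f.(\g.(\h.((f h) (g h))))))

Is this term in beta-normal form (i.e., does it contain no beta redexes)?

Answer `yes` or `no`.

Term: ((((\b.(\c.b)) v) t) (\f.(\g.(\h.((f h) (g h))))))
Found 1 beta redex(es).

Answer: no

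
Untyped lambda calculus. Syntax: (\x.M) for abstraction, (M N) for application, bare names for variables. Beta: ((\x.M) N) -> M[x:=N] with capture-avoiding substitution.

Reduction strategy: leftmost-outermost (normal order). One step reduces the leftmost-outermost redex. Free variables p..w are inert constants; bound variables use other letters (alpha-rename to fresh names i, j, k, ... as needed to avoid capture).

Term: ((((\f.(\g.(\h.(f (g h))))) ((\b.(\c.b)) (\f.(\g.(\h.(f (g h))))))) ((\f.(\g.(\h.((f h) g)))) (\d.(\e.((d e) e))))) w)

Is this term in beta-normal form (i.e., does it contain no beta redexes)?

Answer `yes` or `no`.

Term: ((((\f.(\g.(\h.(f (g h))))) ((\b.(\c.b)) (\f.(\g.(\h.(f (g h))))))) ((\f.(\g.(\h.((f h) g)))) (\d.(\e.((d e) e))))) w)
Found 3 beta redex(es).

Answer: no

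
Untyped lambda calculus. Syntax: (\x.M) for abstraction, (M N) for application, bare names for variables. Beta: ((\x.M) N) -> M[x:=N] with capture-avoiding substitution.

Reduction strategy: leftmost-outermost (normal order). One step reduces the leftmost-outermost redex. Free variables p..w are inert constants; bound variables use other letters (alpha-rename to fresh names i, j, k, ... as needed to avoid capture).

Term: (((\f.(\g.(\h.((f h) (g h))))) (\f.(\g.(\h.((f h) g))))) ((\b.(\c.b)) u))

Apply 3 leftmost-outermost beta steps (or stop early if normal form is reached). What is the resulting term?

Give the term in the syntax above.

Step 0: (((\f.(\g.(\h.((f h) (g h))))) (\f.(\g.(\h.((f h) g))))) ((\b.(\c.b)) u))
Step 1: ((\g.(\h.(((\f.(\g.(\h.((f h) g)))) h) (g h)))) ((\b.(\c.b)) u))
Step 2: (\h.(((\f.(\g.(\h.((f h) g)))) h) (((\b.(\c.b)) u) h)))
Step 3: (\h.((\g.(\i.((h i) g))) (((\b.(\c.b)) u) h)))

Answer: (\h.((\g.(\i.((h i) g))) (((\b.(\c.b)) u) h)))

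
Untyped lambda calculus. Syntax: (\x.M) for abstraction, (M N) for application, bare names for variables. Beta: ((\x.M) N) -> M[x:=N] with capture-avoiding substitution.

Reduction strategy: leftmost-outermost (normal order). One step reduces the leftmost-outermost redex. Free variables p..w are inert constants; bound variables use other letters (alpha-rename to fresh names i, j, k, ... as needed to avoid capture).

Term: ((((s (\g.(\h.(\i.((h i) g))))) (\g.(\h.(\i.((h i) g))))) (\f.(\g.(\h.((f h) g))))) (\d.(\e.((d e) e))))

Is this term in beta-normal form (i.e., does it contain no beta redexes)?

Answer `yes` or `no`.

Term: ((((s (\g.(\h.(\i.((h i) g))))) (\g.(\h.(\i.((h i) g))))) (\f.(\g.(\h.((f h) g))))) (\d.(\e.((d e) e))))
No beta redexes found.

Answer: yes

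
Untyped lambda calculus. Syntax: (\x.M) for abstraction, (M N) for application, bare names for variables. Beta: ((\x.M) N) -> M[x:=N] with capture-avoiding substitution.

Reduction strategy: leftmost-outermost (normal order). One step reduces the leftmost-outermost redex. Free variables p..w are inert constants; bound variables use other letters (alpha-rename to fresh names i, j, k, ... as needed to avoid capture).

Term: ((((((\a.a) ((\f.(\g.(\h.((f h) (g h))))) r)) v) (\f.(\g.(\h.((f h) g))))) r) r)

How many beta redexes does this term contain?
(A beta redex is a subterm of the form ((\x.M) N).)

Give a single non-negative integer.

Term: ((((((\a.a) ((\f.(\g.(\h.((f h) (g h))))) r)) v) (\f.(\g.(\h.((f h) g))))) r) r)
  Redex: ((\a.a) ((\f.(\g.(\h.((f h) (g h))))) r))
  Redex: ((\f.(\g.(\h.((f h) (g h))))) r)
Total redexes: 2

Answer: 2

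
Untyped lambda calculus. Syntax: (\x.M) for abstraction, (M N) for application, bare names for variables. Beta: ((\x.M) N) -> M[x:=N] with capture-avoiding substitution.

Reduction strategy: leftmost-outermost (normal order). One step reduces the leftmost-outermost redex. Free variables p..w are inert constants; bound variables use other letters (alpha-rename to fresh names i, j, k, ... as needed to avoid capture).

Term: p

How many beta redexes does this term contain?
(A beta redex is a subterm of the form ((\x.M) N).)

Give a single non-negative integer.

Answer: 0

Derivation:
Term: p
  (no redexes)
Total redexes: 0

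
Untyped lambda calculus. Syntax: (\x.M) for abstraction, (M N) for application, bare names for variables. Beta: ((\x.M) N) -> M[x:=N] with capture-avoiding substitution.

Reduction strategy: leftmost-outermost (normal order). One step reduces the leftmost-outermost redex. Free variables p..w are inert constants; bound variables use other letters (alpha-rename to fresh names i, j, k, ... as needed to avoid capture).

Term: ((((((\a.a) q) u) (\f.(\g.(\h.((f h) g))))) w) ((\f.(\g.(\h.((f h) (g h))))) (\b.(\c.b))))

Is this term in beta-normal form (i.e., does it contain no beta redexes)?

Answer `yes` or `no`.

Answer: no

Derivation:
Term: ((((((\a.a) q) u) (\f.(\g.(\h.((f h) g))))) w) ((\f.(\g.(\h.((f h) (g h))))) (\b.(\c.b))))
Found 2 beta redex(es).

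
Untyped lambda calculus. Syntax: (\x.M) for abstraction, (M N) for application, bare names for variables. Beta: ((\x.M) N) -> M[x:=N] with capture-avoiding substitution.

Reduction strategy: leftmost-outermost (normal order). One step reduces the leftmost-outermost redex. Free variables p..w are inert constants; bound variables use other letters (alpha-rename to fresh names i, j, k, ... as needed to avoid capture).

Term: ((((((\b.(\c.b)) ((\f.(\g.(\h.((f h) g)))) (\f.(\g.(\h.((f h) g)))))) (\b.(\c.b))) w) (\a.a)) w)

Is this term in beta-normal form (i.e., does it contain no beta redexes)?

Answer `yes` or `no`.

Answer: no

Derivation:
Term: ((((((\b.(\c.b)) ((\f.(\g.(\h.((f h) g)))) (\f.(\g.(\h.((f h) g)))))) (\b.(\c.b))) w) (\a.a)) w)
Found 2 beta redex(es).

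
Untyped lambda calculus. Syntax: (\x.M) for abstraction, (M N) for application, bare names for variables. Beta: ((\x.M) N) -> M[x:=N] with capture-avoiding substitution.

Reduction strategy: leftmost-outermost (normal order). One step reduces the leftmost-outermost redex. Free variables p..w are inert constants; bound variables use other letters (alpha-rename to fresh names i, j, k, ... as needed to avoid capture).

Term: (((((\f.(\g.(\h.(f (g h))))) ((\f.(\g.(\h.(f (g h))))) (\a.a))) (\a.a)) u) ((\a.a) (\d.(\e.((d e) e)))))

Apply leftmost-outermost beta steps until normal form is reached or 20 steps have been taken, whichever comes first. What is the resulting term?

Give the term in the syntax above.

Step 0: (((((\f.(\g.(\h.(f (g h))))) ((\f.(\g.(\h.(f (g h))))) (\a.a))) (\a.a)) u) ((\a.a) (\d.(\e.((d e) e)))))
Step 1: ((((\g.(\h.(((\f.(\g.(\h.(f (g h))))) (\a.a)) (g h)))) (\a.a)) u) ((\a.a) (\d.(\e.((d e) e)))))
Step 2: (((\h.(((\f.(\g.(\h.(f (g h))))) (\a.a)) ((\a.a) h))) u) ((\a.a) (\d.(\e.((d e) e)))))
Step 3: ((((\f.(\g.(\h.(f (g h))))) (\a.a)) ((\a.a) u)) ((\a.a) (\d.(\e.((d e) e)))))
Step 4: (((\g.(\h.((\a.a) (g h)))) ((\a.a) u)) ((\a.a) (\d.(\e.((d e) e)))))
Step 5: ((\h.((\a.a) (((\a.a) u) h))) ((\a.a) (\d.(\e.((d e) e)))))
Step 6: ((\a.a) (((\a.a) u) ((\a.a) (\d.(\e.((d e) e))))))
Step 7: (((\a.a) u) ((\a.a) (\d.(\e.((d e) e)))))
Step 8: (u ((\a.a) (\d.(\e.((d e) e)))))
Step 9: (u (\d.(\e.((d e) e))))

Answer: (u (\d.(\e.((d e) e))))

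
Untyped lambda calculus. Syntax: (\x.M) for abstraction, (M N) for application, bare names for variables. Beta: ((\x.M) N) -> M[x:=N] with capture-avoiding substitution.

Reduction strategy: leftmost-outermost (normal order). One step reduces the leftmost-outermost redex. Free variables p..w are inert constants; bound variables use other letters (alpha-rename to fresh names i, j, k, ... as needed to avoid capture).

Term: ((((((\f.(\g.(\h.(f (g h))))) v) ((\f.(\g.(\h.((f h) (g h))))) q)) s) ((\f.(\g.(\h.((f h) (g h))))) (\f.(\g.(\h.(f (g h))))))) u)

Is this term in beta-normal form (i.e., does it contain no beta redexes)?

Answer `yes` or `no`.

Answer: no

Derivation:
Term: ((((((\f.(\g.(\h.(f (g h))))) v) ((\f.(\g.(\h.((f h) (g h))))) q)) s) ((\f.(\g.(\h.((f h) (g h))))) (\f.(\g.(\h.(f (g h))))))) u)
Found 3 beta redex(es).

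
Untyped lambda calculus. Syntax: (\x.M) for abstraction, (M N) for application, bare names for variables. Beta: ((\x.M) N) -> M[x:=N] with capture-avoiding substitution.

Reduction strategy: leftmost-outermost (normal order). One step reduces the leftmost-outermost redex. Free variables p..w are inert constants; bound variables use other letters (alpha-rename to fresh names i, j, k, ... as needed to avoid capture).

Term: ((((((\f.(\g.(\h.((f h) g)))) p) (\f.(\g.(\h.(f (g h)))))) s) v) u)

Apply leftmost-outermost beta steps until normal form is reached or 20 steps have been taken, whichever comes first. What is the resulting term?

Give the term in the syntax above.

Answer: ((((p s) (\f.(\g.(\h.(f (g h)))))) v) u)

Derivation:
Step 0: ((((((\f.(\g.(\h.((f h) g)))) p) (\f.(\g.(\h.(f (g h)))))) s) v) u)
Step 1: (((((\g.(\h.((p h) g))) (\f.(\g.(\h.(f (g h)))))) s) v) u)
Step 2: ((((\h.((p h) (\f.(\g.(\h.(f (g h))))))) s) v) u)
Step 3: ((((p s) (\f.(\g.(\h.(f (g h)))))) v) u)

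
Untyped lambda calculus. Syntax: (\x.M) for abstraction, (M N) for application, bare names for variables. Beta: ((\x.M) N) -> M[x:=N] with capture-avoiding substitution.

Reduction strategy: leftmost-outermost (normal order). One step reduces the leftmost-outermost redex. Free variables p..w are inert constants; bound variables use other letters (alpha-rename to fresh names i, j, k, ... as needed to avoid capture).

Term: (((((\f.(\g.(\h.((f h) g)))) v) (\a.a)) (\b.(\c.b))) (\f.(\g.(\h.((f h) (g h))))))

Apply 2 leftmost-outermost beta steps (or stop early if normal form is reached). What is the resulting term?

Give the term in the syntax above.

Step 0: (((((\f.(\g.(\h.((f h) g)))) v) (\a.a)) (\b.(\c.b))) (\f.(\g.(\h.((f h) (g h))))))
Step 1: ((((\g.(\h.((v h) g))) (\a.a)) (\b.(\c.b))) (\f.(\g.(\h.((f h) (g h))))))
Step 2: (((\h.((v h) (\a.a))) (\b.(\c.b))) (\f.(\g.(\h.((f h) (g h))))))

Answer: (((\h.((v h) (\a.a))) (\b.(\c.b))) (\f.(\g.(\h.((f h) (g h))))))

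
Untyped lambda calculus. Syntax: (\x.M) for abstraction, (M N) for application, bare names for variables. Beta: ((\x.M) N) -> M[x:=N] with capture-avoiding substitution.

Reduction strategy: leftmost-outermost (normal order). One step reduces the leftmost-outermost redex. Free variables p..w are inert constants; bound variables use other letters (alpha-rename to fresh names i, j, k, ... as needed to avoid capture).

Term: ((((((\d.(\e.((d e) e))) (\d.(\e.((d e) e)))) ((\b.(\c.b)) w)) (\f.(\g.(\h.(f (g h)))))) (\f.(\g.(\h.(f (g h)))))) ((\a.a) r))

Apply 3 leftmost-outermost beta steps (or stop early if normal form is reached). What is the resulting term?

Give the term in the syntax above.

Step 0: ((((((\d.(\e.((d e) e))) (\d.(\e.((d e) e)))) ((\b.(\c.b)) w)) (\f.(\g.(\h.(f (g h)))))) (\f.(\g.(\h.(f (g h)))))) ((\a.a) r))
Step 1: (((((\e.(((\d.(\e.((d e) e))) e) e)) ((\b.(\c.b)) w)) (\f.(\g.(\h.(f (g h)))))) (\f.(\g.(\h.(f (g h)))))) ((\a.a) r))
Step 2: ((((((\d.(\e.((d e) e))) ((\b.(\c.b)) w)) ((\b.(\c.b)) w)) (\f.(\g.(\h.(f (g h)))))) (\f.(\g.(\h.(f (g h)))))) ((\a.a) r))
Step 3: (((((\e.((((\b.(\c.b)) w) e) e)) ((\b.(\c.b)) w)) (\f.(\g.(\h.(f (g h)))))) (\f.(\g.(\h.(f (g h)))))) ((\a.a) r))

Answer: (((((\e.((((\b.(\c.b)) w) e) e)) ((\b.(\c.b)) w)) (\f.(\g.(\h.(f (g h)))))) (\f.(\g.(\h.(f (g h)))))) ((\a.a) r))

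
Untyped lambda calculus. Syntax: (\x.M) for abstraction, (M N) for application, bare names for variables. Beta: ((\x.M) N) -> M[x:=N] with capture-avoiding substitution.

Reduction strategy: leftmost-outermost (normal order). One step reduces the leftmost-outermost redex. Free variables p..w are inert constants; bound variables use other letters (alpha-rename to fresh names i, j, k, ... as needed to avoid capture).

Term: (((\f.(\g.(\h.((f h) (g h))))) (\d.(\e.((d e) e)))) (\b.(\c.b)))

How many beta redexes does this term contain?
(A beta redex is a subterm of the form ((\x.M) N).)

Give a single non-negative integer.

Term: (((\f.(\g.(\h.((f h) (g h))))) (\d.(\e.((d e) e)))) (\b.(\c.b)))
  Redex: ((\f.(\g.(\h.((f h) (g h))))) (\d.(\e.((d e) e))))
Total redexes: 1

Answer: 1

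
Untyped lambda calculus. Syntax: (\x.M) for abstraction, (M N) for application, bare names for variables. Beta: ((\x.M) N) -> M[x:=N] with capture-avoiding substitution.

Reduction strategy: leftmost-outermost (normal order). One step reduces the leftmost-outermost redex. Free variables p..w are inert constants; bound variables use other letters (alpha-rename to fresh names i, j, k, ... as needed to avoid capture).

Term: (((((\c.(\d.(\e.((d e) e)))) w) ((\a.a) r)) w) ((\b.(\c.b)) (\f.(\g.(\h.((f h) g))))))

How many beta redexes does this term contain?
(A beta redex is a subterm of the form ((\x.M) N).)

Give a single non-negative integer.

Answer: 3

Derivation:
Term: (((((\c.(\d.(\e.((d e) e)))) w) ((\a.a) r)) w) ((\b.(\c.b)) (\f.(\g.(\h.((f h) g))))))
  Redex: ((\c.(\d.(\e.((d e) e)))) w)
  Redex: ((\a.a) r)
  Redex: ((\b.(\c.b)) (\f.(\g.(\h.((f h) g)))))
Total redexes: 3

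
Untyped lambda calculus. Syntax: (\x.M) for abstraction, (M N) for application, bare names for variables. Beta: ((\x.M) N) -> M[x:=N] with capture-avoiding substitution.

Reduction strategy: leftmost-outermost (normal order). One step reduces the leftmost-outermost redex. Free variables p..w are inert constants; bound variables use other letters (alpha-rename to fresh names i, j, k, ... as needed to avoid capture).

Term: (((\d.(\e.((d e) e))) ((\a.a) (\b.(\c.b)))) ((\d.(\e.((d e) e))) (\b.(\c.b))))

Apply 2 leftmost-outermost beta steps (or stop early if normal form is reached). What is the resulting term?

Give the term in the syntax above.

Answer: ((((\a.a) (\b.(\c.b))) ((\d.(\e.((d e) e))) (\b.(\c.b)))) ((\d.(\e.((d e) e))) (\b.(\c.b))))

Derivation:
Step 0: (((\d.(\e.((d e) e))) ((\a.a) (\b.(\c.b)))) ((\d.(\e.((d e) e))) (\b.(\c.b))))
Step 1: ((\e.((((\a.a) (\b.(\c.b))) e) e)) ((\d.(\e.((d e) e))) (\b.(\c.b))))
Step 2: ((((\a.a) (\b.(\c.b))) ((\d.(\e.((d e) e))) (\b.(\c.b)))) ((\d.(\e.((d e) e))) (\b.(\c.b))))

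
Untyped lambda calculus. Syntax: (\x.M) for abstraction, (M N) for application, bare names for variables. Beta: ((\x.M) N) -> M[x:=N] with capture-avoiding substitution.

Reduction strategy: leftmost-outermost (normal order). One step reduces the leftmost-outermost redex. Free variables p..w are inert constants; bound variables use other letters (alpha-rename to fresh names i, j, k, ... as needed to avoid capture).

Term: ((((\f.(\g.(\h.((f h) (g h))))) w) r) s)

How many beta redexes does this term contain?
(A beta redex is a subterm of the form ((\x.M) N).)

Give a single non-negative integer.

Answer: 1

Derivation:
Term: ((((\f.(\g.(\h.((f h) (g h))))) w) r) s)
  Redex: ((\f.(\g.(\h.((f h) (g h))))) w)
Total redexes: 1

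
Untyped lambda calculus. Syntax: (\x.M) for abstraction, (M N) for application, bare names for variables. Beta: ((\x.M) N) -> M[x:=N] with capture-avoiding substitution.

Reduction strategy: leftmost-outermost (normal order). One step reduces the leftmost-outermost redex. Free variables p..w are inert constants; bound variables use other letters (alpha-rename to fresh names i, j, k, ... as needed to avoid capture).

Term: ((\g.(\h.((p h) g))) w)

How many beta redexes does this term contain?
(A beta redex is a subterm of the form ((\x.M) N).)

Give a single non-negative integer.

Answer: 1

Derivation:
Term: ((\g.(\h.((p h) g))) w)
  Redex: ((\g.(\h.((p h) g))) w)
Total redexes: 1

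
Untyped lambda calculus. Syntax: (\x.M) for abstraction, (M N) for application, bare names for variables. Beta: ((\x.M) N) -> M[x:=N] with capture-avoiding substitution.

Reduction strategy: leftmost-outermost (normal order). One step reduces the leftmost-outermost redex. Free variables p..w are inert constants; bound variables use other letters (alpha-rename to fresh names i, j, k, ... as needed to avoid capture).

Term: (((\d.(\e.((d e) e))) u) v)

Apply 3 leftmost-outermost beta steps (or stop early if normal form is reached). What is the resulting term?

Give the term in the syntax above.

Step 0: (((\d.(\e.((d e) e))) u) v)
Step 1: ((\e.((u e) e)) v)
Step 2: ((u v) v)
Step 3: (normal form reached)

Answer: ((u v) v)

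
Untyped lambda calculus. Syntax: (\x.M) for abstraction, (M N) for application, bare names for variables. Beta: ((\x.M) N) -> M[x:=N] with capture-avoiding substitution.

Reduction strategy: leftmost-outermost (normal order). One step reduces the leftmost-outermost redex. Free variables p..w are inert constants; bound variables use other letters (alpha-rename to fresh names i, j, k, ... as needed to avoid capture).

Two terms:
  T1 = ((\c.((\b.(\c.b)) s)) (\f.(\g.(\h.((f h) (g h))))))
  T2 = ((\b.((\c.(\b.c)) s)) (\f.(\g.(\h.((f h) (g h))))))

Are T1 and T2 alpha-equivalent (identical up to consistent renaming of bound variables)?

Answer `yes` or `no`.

Answer: yes

Derivation:
Term 1: ((\c.((\b.(\c.b)) s)) (\f.(\g.(\h.((f h) (g h))))))
Term 2: ((\b.((\c.(\b.c)) s)) (\f.(\g.(\h.((f h) (g h))))))
Alpha-equivalence: compare structure up to binder renaming.
Result: True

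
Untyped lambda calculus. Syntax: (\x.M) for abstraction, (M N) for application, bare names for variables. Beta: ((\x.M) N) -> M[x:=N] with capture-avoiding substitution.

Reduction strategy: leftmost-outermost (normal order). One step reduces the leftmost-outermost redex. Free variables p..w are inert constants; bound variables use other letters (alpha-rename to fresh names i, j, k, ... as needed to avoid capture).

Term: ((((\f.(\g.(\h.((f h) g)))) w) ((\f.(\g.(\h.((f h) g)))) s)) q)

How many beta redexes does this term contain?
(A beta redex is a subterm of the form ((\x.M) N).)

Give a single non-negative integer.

Answer: 2

Derivation:
Term: ((((\f.(\g.(\h.((f h) g)))) w) ((\f.(\g.(\h.((f h) g)))) s)) q)
  Redex: ((\f.(\g.(\h.((f h) g)))) w)
  Redex: ((\f.(\g.(\h.((f h) g)))) s)
Total redexes: 2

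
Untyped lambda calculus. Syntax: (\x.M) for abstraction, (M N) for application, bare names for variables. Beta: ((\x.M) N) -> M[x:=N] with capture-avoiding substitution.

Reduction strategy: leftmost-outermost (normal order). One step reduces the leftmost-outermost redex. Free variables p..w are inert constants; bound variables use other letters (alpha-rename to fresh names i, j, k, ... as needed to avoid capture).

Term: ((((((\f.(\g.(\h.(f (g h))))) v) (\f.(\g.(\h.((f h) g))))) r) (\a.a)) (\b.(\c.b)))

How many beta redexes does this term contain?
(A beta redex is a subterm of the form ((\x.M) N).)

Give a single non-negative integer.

Answer: 1

Derivation:
Term: ((((((\f.(\g.(\h.(f (g h))))) v) (\f.(\g.(\h.((f h) g))))) r) (\a.a)) (\b.(\c.b)))
  Redex: ((\f.(\g.(\h.(f (g h))))) v)
Total redexes: 1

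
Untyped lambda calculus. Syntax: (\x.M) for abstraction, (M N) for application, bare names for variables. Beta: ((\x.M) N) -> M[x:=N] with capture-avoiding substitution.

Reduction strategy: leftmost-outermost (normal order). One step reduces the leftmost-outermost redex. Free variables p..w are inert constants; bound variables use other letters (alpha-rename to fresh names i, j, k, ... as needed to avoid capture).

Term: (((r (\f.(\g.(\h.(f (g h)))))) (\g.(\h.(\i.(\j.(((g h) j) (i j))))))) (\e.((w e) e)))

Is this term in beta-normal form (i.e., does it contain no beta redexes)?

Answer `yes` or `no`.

Answer: yes

Derivation:
Term: (((r (\f.(\g.(\h.(f (g h)))))) (\g.(\h.(\i.(\j.(((g h) j) (i j))))))) (\e.((w e) e)))
No beta redexes found.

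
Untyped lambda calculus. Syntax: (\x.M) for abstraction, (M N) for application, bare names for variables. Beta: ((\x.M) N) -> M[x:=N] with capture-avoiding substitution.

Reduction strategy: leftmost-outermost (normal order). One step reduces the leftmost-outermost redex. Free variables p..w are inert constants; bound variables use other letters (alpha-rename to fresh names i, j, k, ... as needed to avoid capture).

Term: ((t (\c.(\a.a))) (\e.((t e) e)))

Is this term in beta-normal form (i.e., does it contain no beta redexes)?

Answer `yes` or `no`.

Answer: yes

Derivation:
Term: ((t (\c.(\a.a))) (\e.((t e) e)))
No beta redexes found.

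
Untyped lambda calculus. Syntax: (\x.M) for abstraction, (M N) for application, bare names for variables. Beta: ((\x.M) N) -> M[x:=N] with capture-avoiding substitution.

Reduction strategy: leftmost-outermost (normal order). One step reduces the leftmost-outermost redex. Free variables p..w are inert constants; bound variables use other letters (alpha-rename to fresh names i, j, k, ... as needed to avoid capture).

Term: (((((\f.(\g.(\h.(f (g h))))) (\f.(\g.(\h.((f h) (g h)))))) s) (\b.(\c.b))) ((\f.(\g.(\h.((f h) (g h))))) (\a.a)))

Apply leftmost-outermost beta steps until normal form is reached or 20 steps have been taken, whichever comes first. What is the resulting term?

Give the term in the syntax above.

Step 0: (((((\f.(\g.(\h.(f (g h))))) (\f.(\g.(\h.((f h) (g h)))))) s) (\b.(\c.b))) ((\f.(\g.(\h.((f h) (g h))))) (\a.a)))
Step 1: ((((\g.(\h.((\f.(\g.(\h.((f h) (g h))))) (g h)))) s) (\b.(\c.b))) ((\f.(\g.(\h.((f h) (g h))))) (\a.a)))
Step 2: (((\h.((\f.(\g.(\h.((f h) (g h))))) (s h))) (\b.(\c.b))) ((\f.(\g.(\h.((f h) (g h))))) (\a.a)))
Step 3: (((\f.(\g.(\h.((f h) (g h))))) (s (\b.(\c.b)))) ((\f.(\g.(\h.((f h) (g h))))) (\a.a)))
Step 4: ((\g.(\h.(((s (\b.(\c.b))) h) (g h)))) ((\f.(\g.(\h.((f h) (g h))))) (\a.a)))
Step 5: (\h.(((s (\b.(\c.b))) h) (((\f.(\g.(\h.((f h) (g h))))) (\a.a)) h)))
Step 6: (\h.(((s (\b.(\c.b))) h) ((\g.(\h.(((\a.a) h) (g h)))) h)))
Step 7: (\h.(((s (\b.(\c.b))) h) (\i.(((\a.a) i) (h i)))))
Step 8: (\h.(((s (\b.(\c.b))) h) (\i.(i (h i)))))

Answer: (\h.(((s (\b.(\c.b))) h) (\i.(i (h i)))))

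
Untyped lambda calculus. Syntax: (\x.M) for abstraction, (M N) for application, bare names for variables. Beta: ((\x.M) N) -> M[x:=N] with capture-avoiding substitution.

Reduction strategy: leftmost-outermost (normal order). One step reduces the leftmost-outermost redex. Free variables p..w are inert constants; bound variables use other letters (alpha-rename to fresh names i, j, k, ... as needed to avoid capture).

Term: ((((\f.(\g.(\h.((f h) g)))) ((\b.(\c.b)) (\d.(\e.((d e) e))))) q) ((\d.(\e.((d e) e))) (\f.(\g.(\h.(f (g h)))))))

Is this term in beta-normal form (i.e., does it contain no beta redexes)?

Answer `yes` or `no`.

Term: ((((\f.(\g.(\h.((f h) g)))) ((\b.(\c.b)) (\d.(\e.((d e) e))))) q) ((\d.(\e.((d e) e))) (\f.(\g.(\h.(f (g h)))))))
Found 3 beta redex(es).

Answer: no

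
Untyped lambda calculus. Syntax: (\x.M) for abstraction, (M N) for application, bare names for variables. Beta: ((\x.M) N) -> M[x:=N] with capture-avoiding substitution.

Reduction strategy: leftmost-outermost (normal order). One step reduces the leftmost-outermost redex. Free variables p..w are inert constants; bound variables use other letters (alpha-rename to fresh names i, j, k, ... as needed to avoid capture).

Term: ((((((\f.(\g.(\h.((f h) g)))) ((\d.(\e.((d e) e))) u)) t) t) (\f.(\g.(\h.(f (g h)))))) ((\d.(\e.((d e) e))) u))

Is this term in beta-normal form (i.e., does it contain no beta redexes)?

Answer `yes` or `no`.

Answer: no

Derivation:
Term: ((((((\f.(\g.(\h.((f h) g)))) ((\d.(\e.((d e) e))) u)) t) t) (\f.(\g.(\h.(f (g h)))))) ((\d.(\e.((d e) e))) u))
Found 3 beta redex(es).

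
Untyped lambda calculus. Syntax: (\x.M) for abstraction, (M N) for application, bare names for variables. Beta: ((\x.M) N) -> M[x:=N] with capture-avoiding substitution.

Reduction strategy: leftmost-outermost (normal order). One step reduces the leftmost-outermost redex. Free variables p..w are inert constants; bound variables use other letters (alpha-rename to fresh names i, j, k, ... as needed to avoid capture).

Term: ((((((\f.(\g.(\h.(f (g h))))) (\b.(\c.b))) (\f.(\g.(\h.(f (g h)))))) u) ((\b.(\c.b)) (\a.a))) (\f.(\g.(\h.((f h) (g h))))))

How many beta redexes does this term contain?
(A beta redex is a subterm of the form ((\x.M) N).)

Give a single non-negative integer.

Answer: 2

Derivation:
Term: ((((((\f.(\g.(\h.(f (g h))))) (\b.(\c.b))) (\f.(\g.(\h.(f (g h)))))) u) ((\b.(\c.b)) (\a.a))) (\f.(\g.(\h.((f h) (g h))))))
  Redex: ((\f.(\g.(\h.(f (g h))))) (\b.(\c.b)))
  Redex: ((\b.(\c.b)) (\a.a))
Total redexes: 2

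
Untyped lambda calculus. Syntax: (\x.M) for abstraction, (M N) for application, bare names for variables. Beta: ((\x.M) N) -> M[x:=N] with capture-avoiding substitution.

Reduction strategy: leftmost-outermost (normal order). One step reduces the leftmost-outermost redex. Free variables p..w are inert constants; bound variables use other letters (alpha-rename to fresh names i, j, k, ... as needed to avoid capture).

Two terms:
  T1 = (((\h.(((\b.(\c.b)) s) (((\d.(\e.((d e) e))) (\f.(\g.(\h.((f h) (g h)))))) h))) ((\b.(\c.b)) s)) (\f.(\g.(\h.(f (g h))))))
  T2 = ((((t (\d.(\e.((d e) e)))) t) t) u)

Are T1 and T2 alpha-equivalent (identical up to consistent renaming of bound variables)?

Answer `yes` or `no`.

Term 1: (((\h.(((\b.(\c.b)) s) (((\d.(\e.((d e) e))) (\f.(\g.(\h.((f h) (g h)))))) h))) ((\b.(\c.b)) s)) (\f.(\g.(\h.(f (g h))))))
Term 2: ((((t (\d.(\e.((d e) e)))) t) t) u)
Alpha-equivalence: compare structure up to binder renaming.
Result: False

Answer: no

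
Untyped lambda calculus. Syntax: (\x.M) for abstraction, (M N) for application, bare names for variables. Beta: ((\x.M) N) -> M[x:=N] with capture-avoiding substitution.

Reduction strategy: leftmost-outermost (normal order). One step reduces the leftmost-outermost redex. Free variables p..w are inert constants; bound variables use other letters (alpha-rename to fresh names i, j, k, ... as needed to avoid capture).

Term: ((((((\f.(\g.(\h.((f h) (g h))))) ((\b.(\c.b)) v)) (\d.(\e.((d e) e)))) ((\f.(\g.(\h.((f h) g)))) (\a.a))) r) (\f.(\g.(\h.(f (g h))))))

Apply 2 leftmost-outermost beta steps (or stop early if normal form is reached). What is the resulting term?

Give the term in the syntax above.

Step 0: ((((((\f.(\g.(\h.((f h) (g h))))) ((\b.(\c.b)) v)) (\d.(\e.((d e) e)))) ((\f.(\g.(\h.((f h) g)))) (\a.a))) r) (\f.(\g.(\h.(f (g h))))))
Step 1: (((((\g.(\h.((((\b.(\c.b)) v) h) (g h)))) (\d.(\e.((d e) e)))) ((\f.(\g.(\h.((f h) g)))) (\a.a))) r) (\f.(\g.(\h.(f (g h))))))
Step 2: ((((\h.((((\b.(\c.b)) v) h) ((\d.(\e.((d e) e))) h))) ((\f.(\g.(\h.((f h) g)))) (\a.a))) r) (\f.(\g.(\h.(f (g h))))))

Answer: ((((\h.((((\b.(\c.b)) v) h) ((\d.(\e.((d e) e))) h))) ((\f.(\g.(\h.((f h) g)))) (\a.a))) r) (\f.(\g.(\h.(f (g h))))))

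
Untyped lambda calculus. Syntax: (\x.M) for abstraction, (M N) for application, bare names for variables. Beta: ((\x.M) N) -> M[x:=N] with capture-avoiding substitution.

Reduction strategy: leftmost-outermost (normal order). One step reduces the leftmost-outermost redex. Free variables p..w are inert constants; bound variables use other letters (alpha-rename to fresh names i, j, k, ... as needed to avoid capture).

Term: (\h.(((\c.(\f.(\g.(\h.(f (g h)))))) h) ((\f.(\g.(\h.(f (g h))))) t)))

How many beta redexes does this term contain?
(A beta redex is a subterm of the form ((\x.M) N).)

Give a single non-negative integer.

Term: (\h.(((\c.(\f.(\g.(\h.(f (g h)))))) h) ((\f.(\g.(\h.(f (g h))))) t)))
  Redex: ((\c.(\f.(\g.(\h.(f (g h)))))) h)
  Redex: ((\f.(\g.(\h.(f (g h))))) t)
Total redexes: 2

Answer: 2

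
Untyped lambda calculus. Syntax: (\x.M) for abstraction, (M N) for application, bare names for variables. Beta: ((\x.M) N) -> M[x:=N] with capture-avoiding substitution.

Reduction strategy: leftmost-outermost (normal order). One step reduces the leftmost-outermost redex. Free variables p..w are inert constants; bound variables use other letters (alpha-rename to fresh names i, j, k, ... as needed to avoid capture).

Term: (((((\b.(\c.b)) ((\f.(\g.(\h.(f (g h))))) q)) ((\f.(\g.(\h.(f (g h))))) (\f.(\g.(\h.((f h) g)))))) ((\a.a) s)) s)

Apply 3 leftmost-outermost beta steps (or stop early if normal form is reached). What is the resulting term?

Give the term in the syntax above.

Answer: (((\g.(\h.(q (g h)))) ((\a.a) s)) s)

Derivation:
Step 0: (((((\b.(\c.b)) ((\f.(\g.(\h.(f (g h))))) q)) ((\f.(\g.(\h.(f (g h))))) (\f.(\g.(\h.((f h) g)))))) ((\a.a) s)) s)
Step 1: ((((\c.((\f.(\g.(\h.(f (g h))))) q)) ((\f.(\g.(\h.(f (g h))))) (\f.(\g.(\h.((f h) g)))))) ((\a.a) s)) s)
Step 2: ((((\f.(\g.(\h.(f (g h))))) q) ((\a.a) s)) s)
Step 3: (((\g.(\h.(q (g h)))) ((\a.a) s)) s)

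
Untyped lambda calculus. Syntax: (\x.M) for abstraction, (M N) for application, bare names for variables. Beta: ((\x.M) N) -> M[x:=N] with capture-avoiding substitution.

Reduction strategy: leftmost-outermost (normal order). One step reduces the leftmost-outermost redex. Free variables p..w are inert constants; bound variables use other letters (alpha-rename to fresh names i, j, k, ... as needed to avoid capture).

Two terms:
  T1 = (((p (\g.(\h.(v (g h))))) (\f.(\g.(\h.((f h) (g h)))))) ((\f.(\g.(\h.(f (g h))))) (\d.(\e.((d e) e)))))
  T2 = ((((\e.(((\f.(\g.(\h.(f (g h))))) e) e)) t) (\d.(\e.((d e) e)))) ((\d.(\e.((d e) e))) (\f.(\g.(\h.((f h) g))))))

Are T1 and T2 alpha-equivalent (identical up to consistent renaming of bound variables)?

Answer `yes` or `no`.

Answer: no

Derivation:
Term 1: (((p (\g.(\h.(v (g h))))) (\f.(\g.(\h.((f h) (g h)))))) ((\f.(\g.(\h.(f (g h))))) (\d.(\e.((d e) e)))))
Term 2: ((((\e.(((\f.(\g.(\h.(f (g h))))) e) e)) t) (\d.(\e.((d e) e)))) ((\d.(\e.((d e) e))) (\f.(\g.(\h.((f h) g))))))
Alpha-equivalence: compare structure up to binder renaming.
Result: False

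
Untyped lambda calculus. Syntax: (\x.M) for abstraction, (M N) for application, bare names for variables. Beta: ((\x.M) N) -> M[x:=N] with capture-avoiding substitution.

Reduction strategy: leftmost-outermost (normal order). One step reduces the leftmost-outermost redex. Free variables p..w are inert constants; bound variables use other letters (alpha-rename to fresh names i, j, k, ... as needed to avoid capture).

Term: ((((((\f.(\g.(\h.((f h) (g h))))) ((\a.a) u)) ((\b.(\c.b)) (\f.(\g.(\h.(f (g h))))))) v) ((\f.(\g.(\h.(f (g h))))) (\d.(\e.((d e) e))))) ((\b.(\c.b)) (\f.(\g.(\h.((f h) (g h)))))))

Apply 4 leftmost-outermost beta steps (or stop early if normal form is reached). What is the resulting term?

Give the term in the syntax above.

Step 0: ((((((\f.(\g.(\h.((f h) (g h))))) ((\a.a) u)) ((\b.(\c.b)) (\f.(\g.(\h.(f (g h))))))) v) ((\f.(\g.(\h.(f (g h))))) (\d.(\e.((d e) e))))) ((\b.(\c.b)) (\f.(\g.(\h.((f h) (g h)))))))
Step 1: (((((\g.(\h.((((\a.a) u) h) (g h)))) ((\b.(\c.b)) (\f.(\g.(\h.(f (g h))))))) v) ((\f.(\g.(\h.(f (g h))))) (\d.(\e.((d e) e))))) ((\b.(\c.b)) (\f.(\g.(\h.((f h) (g h)))))))
Step 2: ((((\h.((((\a.a) u) h) (((\b.(\c.b)) (\f.(\g.(\h.(f (g h)))))) h))) v) ((\f.(\g.(\h.(f (g h))))) (\d.(\e.((d e) e))))) ((\b.(\c.b)) (\f.(\g.(\h.((f h) (g h)))))))
Step 3: ((((((\a.a) u) v) (((\b.(\c.b)) (\f.(\g.(\h.(f (g h)))))) v)) ((\f.(\g.(\h.(f (g h))))) (\d.(\e.((d e) e))))) ((\b.(\c.b)) (\f.(\g.(\h.((f h) (g h)))))))
Step 4: ((((u v) (((\b.(\c.b)) (\f.(\g.(\h.(f (g h)))))) v)) ((\f.(\g.(\h.(f (g h))))) (\d.(\e.((d e) e))))) ((\b.(\c.b)) (\f.(\g.(\h.((f h) (g h)))))))

Answer: ((((u v) (((\b.(\c.b)) (\f.(\g.(\h.(f (g h)))))) v)) ((\f.(\g.(\h.(f (g h))))) (\d.(\e.((d e) e))))) ((\b.(\c.b)) (\f.(\g.(\h.((f h) (g h)))))))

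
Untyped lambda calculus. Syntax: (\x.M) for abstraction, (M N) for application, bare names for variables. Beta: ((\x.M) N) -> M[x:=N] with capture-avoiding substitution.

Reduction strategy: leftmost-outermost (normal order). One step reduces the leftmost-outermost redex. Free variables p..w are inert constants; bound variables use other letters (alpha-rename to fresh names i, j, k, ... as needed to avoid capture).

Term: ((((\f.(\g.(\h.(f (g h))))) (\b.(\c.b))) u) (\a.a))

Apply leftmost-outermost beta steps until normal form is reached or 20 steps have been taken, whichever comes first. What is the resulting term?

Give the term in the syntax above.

Step 0: ((((\f.(\g.(\h.(f (g h))))) (\b.(\c.b))) u) (\a.a))
Step 1: (((\g.(\h.((\b.(\c.b)) (g h)))) u) (\a.a))
Step 2: ((\h.((\b.(\c.b)) (u h))) (\a.a))
Step 3: ((\b.(\c.b)) (u (\a.a)))
Step 4: (\c.(u (\a.a)))

Answer: (\c.(u (\a.a)))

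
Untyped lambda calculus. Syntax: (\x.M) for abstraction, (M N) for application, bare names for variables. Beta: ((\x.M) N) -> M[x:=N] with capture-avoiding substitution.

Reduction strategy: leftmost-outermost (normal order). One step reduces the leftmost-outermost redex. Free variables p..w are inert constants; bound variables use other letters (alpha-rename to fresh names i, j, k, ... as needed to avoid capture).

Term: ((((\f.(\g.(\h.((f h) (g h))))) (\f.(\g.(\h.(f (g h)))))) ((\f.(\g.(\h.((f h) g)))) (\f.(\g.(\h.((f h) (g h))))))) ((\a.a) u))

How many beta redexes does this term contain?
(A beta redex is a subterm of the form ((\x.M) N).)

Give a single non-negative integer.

Term: ((((\f.(\g.(\h.((f h) (g h))))) (\f.(\g.(\h.(f (g h)))))) ((\f.(\g.(\h.((f h) g)))) (\f.(\g.(\h.((f h) (g h))))))) ((\a.a) u))
  Redex: ((\f.(\g.(\h.((f h) (g h))))) (\f.(\g.(\h.(f (g h))))))
  Redex: ((\f.(\g.(\h.((f h) g)))) (\f.(\g.(\h.((f h) (g h))))))
  Redex: ((\a.a) u)
Total redexes: 3

Answer: 3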